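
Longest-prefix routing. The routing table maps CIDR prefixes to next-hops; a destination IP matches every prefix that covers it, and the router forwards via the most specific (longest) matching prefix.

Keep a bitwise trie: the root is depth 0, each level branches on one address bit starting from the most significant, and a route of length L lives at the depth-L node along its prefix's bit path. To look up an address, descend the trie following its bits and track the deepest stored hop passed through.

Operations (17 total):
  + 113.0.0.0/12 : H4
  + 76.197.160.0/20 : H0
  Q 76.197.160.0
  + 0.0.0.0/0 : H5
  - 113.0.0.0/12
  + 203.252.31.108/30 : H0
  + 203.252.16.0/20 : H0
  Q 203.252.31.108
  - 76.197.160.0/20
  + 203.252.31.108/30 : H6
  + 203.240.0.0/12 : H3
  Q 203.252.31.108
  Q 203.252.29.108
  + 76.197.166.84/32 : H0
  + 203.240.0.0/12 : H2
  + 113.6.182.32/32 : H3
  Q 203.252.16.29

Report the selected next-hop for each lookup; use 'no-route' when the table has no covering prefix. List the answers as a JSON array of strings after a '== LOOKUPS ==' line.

Apply in order:
  add 113.0.0.0/12 -> H4 at depth 12
  add 76.197.160.0/20 -> H0 at depth 20
  lookup 76.197.160.0: bits 01001100110001011010 walk d0:-→d1:-→d2:-→d3:-→d4:-→d5:-→d6:-→d7:-→d8:-→d9:-→d10:-→d11:-→d12:-→d13:-→d14:-→d15:-→d16:-→d17:-→d18:-→d19:-→d20:H0 -> H0
  add 0.0.0.0/0 -> H5 at depth 0
  del 113.0.0.0/12 (clear depth 12)
  add 203.252.31.108/30 -> H0 at depth 30
  add 203.252.16.0/20 -> H0 at depth 20
  lookup 203.252.31.108: bits 110010111111110000011111011011 walk d0:H5→d1:-→d2:-→d3:-→d4:-→d5:-→d6:-→d7:-→d8:-→d9:-→d10:-→d11:-→d12:-→d13:-→d14:-→d15:-→d16:-→d17:-→d18:-→d19:-→d20:H0→d21:-→d22:-→d23:-→d24:-→d25:-→d26:-→d27:-→d28:-→d29:-→d30:H0 -> H0
  del 76.197.160.0/20 (clear depth 20)
  add 203.252.31.108/30 -> H6 at depth 30
  add 203.240.0.0/12 -> H3 at depth 12
  lookup 203.252.31.108: bits 110010111111110000011111011011 walk d0:H5→d1:-→d2:-→d3:-→d4:-→d5:-→d6:-→d7:-→d8:-→d9:-→d10:-→d11:-→d12:H3→d13:-→d14:-→d15:-→d16:-→d17:-→d18:-→d19:-→d20:H0→d21:-→d22:-→d23:-→d24:-→d25:-→d26:-→d27:-→d28:-→d29:-→d30:H6 -> H6
  lookup 203.252.29.108: bits 1100101111111100000111 walk d0:H5→d1:-→d2:-→d3:-→d4:-→d5:-→d6:-→d7:-→d8:-→d9:-→d10:-→d11:-→d12:H3→d13:-→d14:-→d15:-→d16:-→d17:-→d18:-→d19:-→d20:H0→d21:-→d22:- -> H0
  add 76.197.166.84/32 -> H0 at depth 32
  add 203.240.0.0/12 -> H2 at depth 12
  add 113.6.182.32/32 -> H3 at depth 32
  lookup 203.252.16.29: bits 11001011111111000001 walk d0:H5→d1:-→d2:-→d3:-→d4:-→d5:-→d6:-→d7:-→d8:-→d9:-→d10:-→d11:-→d12:H2→d13:-→d14:-→d15:-→d16:-→d17:-→d18:-→d19:-→d20:H0 -> H0

== LOOKUPS ==
["H0","H0","H6","H0","H0"]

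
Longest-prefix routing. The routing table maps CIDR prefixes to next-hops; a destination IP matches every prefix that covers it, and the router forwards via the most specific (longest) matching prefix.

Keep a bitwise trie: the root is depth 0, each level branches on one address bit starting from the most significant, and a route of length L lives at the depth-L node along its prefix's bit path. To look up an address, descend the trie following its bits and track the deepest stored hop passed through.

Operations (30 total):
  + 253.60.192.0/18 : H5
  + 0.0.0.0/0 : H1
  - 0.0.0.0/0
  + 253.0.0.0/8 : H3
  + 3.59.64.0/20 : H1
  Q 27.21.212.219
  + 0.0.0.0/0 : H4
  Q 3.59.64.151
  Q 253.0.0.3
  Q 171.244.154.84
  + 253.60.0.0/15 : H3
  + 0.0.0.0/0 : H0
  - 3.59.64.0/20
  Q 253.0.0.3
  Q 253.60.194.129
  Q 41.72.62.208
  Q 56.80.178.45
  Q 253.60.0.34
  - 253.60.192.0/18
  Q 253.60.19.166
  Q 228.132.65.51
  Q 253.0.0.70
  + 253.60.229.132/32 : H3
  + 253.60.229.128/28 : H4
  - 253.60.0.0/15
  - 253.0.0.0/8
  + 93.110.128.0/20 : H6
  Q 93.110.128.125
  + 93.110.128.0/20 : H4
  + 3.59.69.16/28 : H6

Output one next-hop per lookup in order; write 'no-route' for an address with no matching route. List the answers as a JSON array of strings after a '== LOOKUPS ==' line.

Process each operation:
  + 253.60.192.0/18 (H5) depth=18
  + 0.0.0.0/0 (H1) depth=0
  del 0.0.0.0/0 (clear depth 0)
  + 253.0.0.0/8 (H3) depth=8
  + 3.59.64.0/20 (H1) depth=20
  lookup 27.21.212.219: bits 000 walk d0:-→d1:-→d2:-→d3:- -> no-route
  + 0.0.0.0/0 (H4) depth=0
  lookup 3.59.64.151: bits 00000011001110110100 walk d0:H4→d1:-→d2:-→d3:-→d4:-→d5:-→d6:-→d7:-→d8:-→d9:-→d10:-→d11:-→d12:-→d13:-→d14:-→d15:-→d16:-→d17:-→d18:-→d19:-→d20:H1 -> H1
  lookup 253.0.0.3: bits 1111110100 walk d0:H4→d1:-→d2:-→d3:-→d4:-→d5:-→d6:-→d7:-→d8:H3→d9:-→d10:- -> H3
  lookup 171.244.154.84: bits 1 walk d0:H4→d1:- -> H4
  + 253.60.0.0/15 (H3) depth=15
  + 0.0.0.0/0 (H0) depth=0
  del 3.59.64.0/20 (clear depth 20)
  lookup 253.0.0.3: bits 1111110100 walk d0:H0→d1:-→d2:-→d3:-→d4:-→d5:-→d6:-→d7:-→d8:H3→d9:-→d10:- -> H3
  lookup 253.60.194.129: bits 111111010011110011 walk d0:H0→d1:-→d2:-→d3:-→d4:-→d5:-→d6:-→d7:-→d8:H3→d9:-→d10:-→d11:-→d12:-→d13:-→d14:-→d15:H3→d16:-→d17:-→d18:H5 -> H5
  lookup 41.72.62.208: bits 00 walk d0:H0→d1:-→d2:- -> H0
  lookup 56.80.178.45: bits 00 walk d0:H0→d1:-→d2:- -> H0
  lookup 253.60.0.34: bits 1111110100111100 walk d0:H0→d1:-→d2:-→d3:-→d4:-→d5:-→d6:-→d7:-→d8:H3→d9:-→d10:-→d11:-→d12:-→d13:-→d14:-→d15:H3→d16:- -> H3
  del 253.60.192.0/18 (clear depth 18)
  lookup 253.60.19.166: bits 1111110100111100 walk d0:H0→d1:-→d2:-→d3:-→d4:-→d5:-→d6:-→d7:-→d8:H3→d9:-→d10:-→d11:-→d12:-→d13:-→d14:-→d15:H3→d16:- -> H3
  lookup 228.132.65.51: bits 111 walk d0:H0→d1:-→d2:-→d3:- -> H0
  lookup 253.0.0.70: bits 1111110100 walk d0:H0→d1:-→d2:-→d3:-→d4:-→d5:-→d6:-→d7:-→d8:H3→d9:-→d10:- -> H3
  + 253.60.229.132/32 (H3) depth=32
  + 253.60.229.128/28 (H4) depth=28
  del 253.60.0.0/15 (clear depth 15)
  del 253.0.0.0/8 (clear depth 8)
  + 93.110.128.0/20 (H6) depth=20
  lookup 93.110.128.125: bits 01011101011011101000 walk d0:H0→d1:-→d2:-→d3:-→d4:-→d5:-→d6:-→d7:-→d8:-→d9:-→d10:-→d11:-→d12:-→d13:-→d14:-→d15:-→d16:-→d17:-→d18:-→d19:-→d20:H6 -> H6
  + 93.110.128.0/20 (H4) depth=20
  + 3.59.69.16/28 (H6) depth=28

== LOOKUPS ==
["no-route","H1","H3","H4","H3","H5","H0","H0","H3","H3","H0","H3","H6"]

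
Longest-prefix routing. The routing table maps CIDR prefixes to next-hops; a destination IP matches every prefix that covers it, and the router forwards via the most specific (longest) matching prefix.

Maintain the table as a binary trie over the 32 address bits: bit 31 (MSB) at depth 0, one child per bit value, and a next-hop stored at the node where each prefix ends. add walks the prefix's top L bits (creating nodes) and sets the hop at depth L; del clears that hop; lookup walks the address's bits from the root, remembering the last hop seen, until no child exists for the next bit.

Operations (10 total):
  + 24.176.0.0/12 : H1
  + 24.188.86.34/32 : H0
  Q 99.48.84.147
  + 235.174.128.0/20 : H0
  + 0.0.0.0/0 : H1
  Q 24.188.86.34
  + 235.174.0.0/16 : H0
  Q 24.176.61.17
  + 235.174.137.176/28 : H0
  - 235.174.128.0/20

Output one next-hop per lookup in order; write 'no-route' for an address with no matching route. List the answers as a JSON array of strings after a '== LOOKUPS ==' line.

Trace:
  + 24.176.0.0/12 (H1) depth=12
  + 24.188.86.34/32 (H0) depth=32
  lookup 99.48.84.147: bits 0 walk d0:-→d1:- -> no-route
  + 235.174.128.0/20 (H0) depth=20
  + 0.0.0.0/0 (H1) depth=0
  lookup 24.188.86.34: bits 00011000101111000101011000100010 walk d0:H1→d1:-→d2:-→d3:-→d4:-→d5:-→d6:-→d7:-→d8:-→d9:-→d10:-→d11:-→d12:H1→d13:-→d14:-→d15:-→d16:-→d17:-→d18:-→d19:-→d20:-→d21:-→d22:-→d23:-→d24:-→d25:-→d26:-→d27:-→d28:-→d29:-→d30:-→d31:-→d32:H0 -> H0
  + 235.174.0.0/16 (H0) depth=16
  lookup 24.176.61.17: bits 000110001011 walk d0:H1→d1:-→d2:-→d3:-→d4:-→d5:-→d6:-→d7:-→d8:-→d9:-→d10:-→d11:-→d12:H1 -> H1
  + 235.174.137.176/28 (H0) depth=28
  - 235.174.128.0/20 clear@20

== LOOKUPS ==
["no-route","H0","H1"]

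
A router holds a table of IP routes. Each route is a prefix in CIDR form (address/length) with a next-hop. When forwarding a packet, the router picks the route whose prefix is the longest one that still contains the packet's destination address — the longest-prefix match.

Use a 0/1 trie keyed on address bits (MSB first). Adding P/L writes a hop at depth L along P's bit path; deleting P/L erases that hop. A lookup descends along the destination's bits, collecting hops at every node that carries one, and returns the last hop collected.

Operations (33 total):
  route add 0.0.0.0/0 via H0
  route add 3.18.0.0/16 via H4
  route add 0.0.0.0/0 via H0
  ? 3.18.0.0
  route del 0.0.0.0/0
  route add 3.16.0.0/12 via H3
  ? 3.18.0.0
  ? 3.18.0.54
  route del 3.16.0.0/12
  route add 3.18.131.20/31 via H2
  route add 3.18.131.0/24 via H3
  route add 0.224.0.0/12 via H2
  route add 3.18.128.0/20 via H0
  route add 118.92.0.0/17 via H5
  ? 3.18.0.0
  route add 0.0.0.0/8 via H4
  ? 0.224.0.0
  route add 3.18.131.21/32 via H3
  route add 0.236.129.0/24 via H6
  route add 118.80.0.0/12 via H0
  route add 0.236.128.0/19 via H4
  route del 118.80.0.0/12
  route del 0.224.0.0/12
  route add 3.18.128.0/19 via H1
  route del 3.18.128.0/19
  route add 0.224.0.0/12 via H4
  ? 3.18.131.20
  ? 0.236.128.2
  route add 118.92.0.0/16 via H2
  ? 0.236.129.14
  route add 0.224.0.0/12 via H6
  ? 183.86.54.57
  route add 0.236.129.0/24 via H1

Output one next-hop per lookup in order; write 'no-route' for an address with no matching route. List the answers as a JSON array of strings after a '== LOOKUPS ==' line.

Trace:
  + 0.0.0.0/0 (H0) depth=0
  + 3.18.0.0/16 (H4) depth=16
  + 0.0.0.0/0 (H0) depth=0
  ? 3.18.0.0  path d0:H0→d1:-→d2:-→d3:-→d4:-→d5:-→d6:-→d7:-→d8:-→d9:-→d10:-→d11:-→d12:-→d13:-→d14:-→d15:-→d16:H4  best=H4
  del 0.0.0.0/0 (clear depth 0)
  + 3.16.0.0/12 (H3) depth=12
  ? 3.18.0.0  path d0:-→d1:-→d2:-→d3:-→d4:-→d5:-→d6:-→d7:-→d8:-→d9:-→d10:-→d11:-→d12:H3→d13:-→d14:-→d15:-→d16:H4  best=H4
  ? 3.18.0.54  path d0:-→d1:-→d2:-→d3:-→d4:-→d5:-→d6:-→d7:-→d8:-→d9:-→d10:-→d11:-→d12:H3→d13:-→d14:-→d15:-→d16:H4  best=H4
  del 3.16.0.0/12 (clear depth 12)
  + 3.18.131.20/31 (H2) depth=31
  + 3.18.131.0/24 (H3) depth=24
  + 0.224.0.0/12 (H2) depth=12
  + 3.18.128.0/20 (H0) depth=20
  + 118.92.0.0/17 (H5) depth=17
  ? 3.18.0.0  path d0:-→d1:-→d2:-→d3:-→d4:-→d5:-→d6:-→d7:-→d8:-→d9:-→d10:-→d11:-→d12:-→d13:-→d14:-→d15:-→d16:H4  best=H4
  + 0.0.0.0/8 (H4) depth=8
  ? 0.224.0.0  path d0:-→d1:-→d2:-→d3:-→d4:-→d5:-→d6:-→d7:-→d8:H4→d9:-→d10:-→d11:-→d12:H2  best=H2
  + 3.18.131.21/32 (H3) depth=32
  + 0.236.129.0/24 (H6) depth=24
  + 118.80.0.0/12 (H0) depth=12
  + 0.236.128.0/19 (H4) depth=19
  del 118.80.0.0/12 (clear depth 12)
  del 0.224.0.0/12 (clear depth 12)
  + 3.18.128.0/19 (H1) depth=19
  del 3.18.128.0/19 (clear depth 19)
  + 0.224.0.0/12 (H4) depth=12
  ? 3.18.131.20  path d0:-→d1:-→d2:-→d3:-→d4:-→d5:-→d6:-→d7:-→d8:-→d9:-→d10:-→d11:-→d12:-→d13:-→d14:-→d15:-→d16:H4→d17:-→d18:-→d19:-→d20:H0→d21:-→d22:-→d23:-→d24:H3→d25:-→d26:-→d27:-→d28:-→d29:-→d30:-→d31:H2  best=H2
  ? 0.236.128.2  path d0:-→d1:-→d2:-→d3:-→d4:-→d5:-→d6:-→d7:-→d8:H4→d9:-→d10:-→d11:-→d12:H4→d13:-→d14:-→d15:-→d16:-→d17:-→d18:-→d19:H4→d20:-→d21:-→d22:-→d23:-  best=H4
  + 118.92.0.0/16 (H2) depth=16
  ? 0.236.129.14  path d0:-→d1:-→d2:-→d3:-→d4:-→d5:-→d6:-→d7:-→d8:H4→d9:-→d10:-→d11:-→d12:H4→d13:-→d14:-→d15:-→d16:-→d17:-→d18:-→d19:H4→d20:-→d21:-→d22:-→d23:-→d24:H6  best=H6
  + 0.224.0.0/12 (H6) depth=12
  ? 183.86.54.57  path d0:-  best=no-route
  + 0.236.129.0/24 (H1) depth=24

== LOOKUPS ==
["H4","H4","H4","H4","H2","H2","H4","H6","no-route"]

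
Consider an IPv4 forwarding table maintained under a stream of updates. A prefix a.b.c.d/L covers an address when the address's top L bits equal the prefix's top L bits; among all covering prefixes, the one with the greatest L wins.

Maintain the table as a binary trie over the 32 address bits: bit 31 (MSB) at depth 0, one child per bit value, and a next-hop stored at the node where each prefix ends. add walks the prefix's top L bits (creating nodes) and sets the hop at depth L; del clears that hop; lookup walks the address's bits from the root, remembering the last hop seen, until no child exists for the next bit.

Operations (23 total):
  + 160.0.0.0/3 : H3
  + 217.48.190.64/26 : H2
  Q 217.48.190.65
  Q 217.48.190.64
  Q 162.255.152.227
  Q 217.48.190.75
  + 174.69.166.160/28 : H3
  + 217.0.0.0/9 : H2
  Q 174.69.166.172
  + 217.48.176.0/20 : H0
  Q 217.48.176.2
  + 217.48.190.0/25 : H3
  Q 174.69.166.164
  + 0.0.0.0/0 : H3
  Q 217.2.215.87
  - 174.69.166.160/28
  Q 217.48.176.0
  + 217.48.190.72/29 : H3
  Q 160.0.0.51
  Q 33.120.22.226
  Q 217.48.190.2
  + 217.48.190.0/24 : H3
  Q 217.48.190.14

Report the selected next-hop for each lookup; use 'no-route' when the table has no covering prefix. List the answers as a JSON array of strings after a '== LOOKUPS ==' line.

Apply in order:
  add 160.0.0.0/3 -> H3 at depth 3
  add 217.48.190.64/26 -> H2 at depth 26
  Q 217.48.190.65: descend 11011001001100001011111001 ; hops seen [H2] ; pick H2
  Q 217.48.190.64: descend 11011001001100001011111001 ; hops seen [H2] ; pick H2
  Q 162.255.152.227: descend 101 ; hops seen [H3] ; pick H3
  Q 217.48.190.75: descend 11011001001100001011111001 ; hops seen [H2] ; pick H2
  add 174.69.166.160/28 -> H3 at depth 28
  add 217.0.0.0/9 -> H2 at depth 9
  Q 174.69.166.172: descend 1010111001000101101001101010 ; hops seen [H3,H3] ; pick H3
  add 217.48.176.0/20 -> H0 at depth 20
  Q 217.48.176.2: descend 11011001001100001011 ; hops seen [H2,H0] ; pick H0
  add 217.48.190.0/25 -> H3 at depth 25
  Q 174.69.166.164: descend 1010111001000101101001101010 ; hops seen [H3,H3] ; pick H3
  add 0.0.0.0/0 -> H3 at depth 0
  Q 217.2.215.87: descend 1101100100 ; hops seen [H3,H2] ; pick H2
  del 174.69.166.160/28 (clear depth 28)
  Q 217.48.176.0: descend 11011001001100001011 ; hops seen [H3,H2,H0] ; pick H0
  add 217.48.190.72/29 -> H3 at depth 29
  Q 160.0.0.51: descend 1010 ; hops seen [H3,H3] ; pick H3
  Q 33.120.22.226: descend ε ; hops seen [H3] ; pick H3
  Q 217.48.190.2: descend 1101100100110000101111100 ; hops seen [H3,H2,H0,H3] ; pick H3
  add 217.48.190.0/24 -> H3 at depth 24
  Q 217.48.190.14: descend 1101100100110000101111100 ; hops seen [H3,H2,H0,H3,H3] ; pick H3

== LOOKUPS ==
["H2","H2","H3","H2","H3","H0","H3","H2","H0","H3","H3","H3","H3"]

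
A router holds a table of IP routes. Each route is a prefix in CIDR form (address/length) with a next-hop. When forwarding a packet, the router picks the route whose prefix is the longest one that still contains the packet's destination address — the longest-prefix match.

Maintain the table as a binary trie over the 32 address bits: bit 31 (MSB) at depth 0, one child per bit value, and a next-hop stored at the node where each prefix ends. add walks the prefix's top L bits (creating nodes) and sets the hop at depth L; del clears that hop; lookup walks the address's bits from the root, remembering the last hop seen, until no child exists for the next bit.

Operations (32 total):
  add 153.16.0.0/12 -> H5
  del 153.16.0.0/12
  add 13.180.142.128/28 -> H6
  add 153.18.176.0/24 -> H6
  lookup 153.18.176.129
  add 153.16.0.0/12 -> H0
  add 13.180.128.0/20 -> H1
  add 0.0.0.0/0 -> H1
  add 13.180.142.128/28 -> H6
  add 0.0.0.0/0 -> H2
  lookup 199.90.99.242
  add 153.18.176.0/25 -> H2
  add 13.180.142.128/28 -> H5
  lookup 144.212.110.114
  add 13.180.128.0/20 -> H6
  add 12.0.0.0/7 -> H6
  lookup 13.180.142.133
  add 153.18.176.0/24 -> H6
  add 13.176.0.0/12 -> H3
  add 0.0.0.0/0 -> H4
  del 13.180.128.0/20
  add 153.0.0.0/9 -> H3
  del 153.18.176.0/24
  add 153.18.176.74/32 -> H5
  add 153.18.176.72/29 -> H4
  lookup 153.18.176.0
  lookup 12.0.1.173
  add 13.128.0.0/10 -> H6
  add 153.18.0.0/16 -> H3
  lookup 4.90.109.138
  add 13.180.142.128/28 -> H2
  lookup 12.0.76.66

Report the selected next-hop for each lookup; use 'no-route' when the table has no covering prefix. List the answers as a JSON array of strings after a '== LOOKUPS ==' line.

Trace:
  add 153.16.0.0/12 -> H5 at depth 12
  - 153.16.0.0/12 clear@12
  add 13.180.142.128/28 -> H6 at depth 28
  add 153.18.176.0/24 -> H6 at depth 24
  Q 153.18.176.129: descend 100110010001001010110000 ; hops seen [H6] ; pick H6
  add 153.16.0.0/12 -> H0 at depth 12
  add 13.180.128.0/20 -> H1 at depth 20
  add 0.0.0.0/0 -> H1 at depth 0
  add 13.180.142.128/28 -> H6 at depth 28
  add 0.0.0.0/0 -> H2 at depth 0
  Q 199.90.99.242: descend 1 ; hops seen [H2] ; pick H2
  add 153.18.176.0/25 -> H2 at depth 25
  add 13.180.142.128/28 -> H5 at depth 28
  Q 144.212.110.114: descend 1001 ; hops seen [H2] ; pick H2
  add 13.180.128.0/20 -> H6 at depth 20
  add 12.0.0.0/7 -> H6 at depth 7
  Q 13.180.142.133: descend 0000110110110100100011101000 ; hops seen [H2,H6,H6,H5] ; pick H5
  add 153.18.176.0/24 -> H6 at depth 24
  add 13.176.0.0/12 -> H3 at depth 12
  add 0.0.0.0/0 -> H4 at depth 0
  - 13.180.128.0/20 clear@20
  add 153.0.0.0/9 -> H3 at depth 9
  - 153.18.176.0/24 clear@24
  add 153.18.176.74/32 -> H5 at depth 32
  add 153.18.176.72/29 -> H4 at depth 29
  Q 153.18.176.0: descend 1001100100010010101100000 ; hops seen [H4,H3,H0,H2] ; pick H2
  Q 12.0.1.173: descend 0000110 ; hops seen [H4,H6] ; pick H6
  add 13.128.0.0/10 -> H6 at depth 10
  add 153.18.0.0/16 -> H3 at depth 16
  Q 4.90.109.138: descend 0000 ; hops seen [H4] ; pick H4
  add 13.180.142.128/28 -> H2 at depth 28
  Q 12.0.76.66: descend 0000110 ; hops seen [H4,H6] ; pick H6

== LOOKUPS ==
["H6","H2","H2","H5","H2","H6","H4","H6"]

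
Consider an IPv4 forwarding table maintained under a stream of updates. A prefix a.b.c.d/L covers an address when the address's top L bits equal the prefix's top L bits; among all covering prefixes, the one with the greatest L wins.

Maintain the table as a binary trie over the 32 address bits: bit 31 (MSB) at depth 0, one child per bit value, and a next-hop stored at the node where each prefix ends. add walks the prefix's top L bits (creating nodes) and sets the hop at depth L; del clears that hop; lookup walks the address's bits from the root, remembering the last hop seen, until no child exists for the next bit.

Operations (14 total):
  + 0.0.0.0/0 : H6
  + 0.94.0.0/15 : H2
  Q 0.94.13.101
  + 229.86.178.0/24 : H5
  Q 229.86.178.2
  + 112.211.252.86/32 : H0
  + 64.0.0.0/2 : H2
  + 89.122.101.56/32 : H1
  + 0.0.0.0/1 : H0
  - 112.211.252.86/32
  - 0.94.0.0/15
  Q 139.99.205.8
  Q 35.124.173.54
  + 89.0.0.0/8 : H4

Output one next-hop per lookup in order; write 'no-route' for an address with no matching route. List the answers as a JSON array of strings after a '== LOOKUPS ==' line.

Apply in order:
  + 0.0.0.0/0 (H6) depth=0
  + 0.94.0.0/15 (H2) depth=15
  ? 0.94.13.101  path d0:H6→d1:-→d2:-→d3:-→d4:-→d5:-→d6:-→d7:-→d8:-→d9:-→d10:-→d11:-→d12:-→d13:-→d14:-→d15:H2  best=H2
  + 229.86.178.0/24 (H5) depth=24
  ? 229.86.178.2  path d0:H6→d1:-→d2:-→d3:-→d4:-→d5:-→d6:-→d7:-→d8:-→d9:-→d10:-→d11:-→d12:-→d13:-→d14:-→d15:-→d16:-→d17:-→d18:-→d19:-→d20:-→d21:-→d22:-→d23:-→d24:H5  best=H5
  + 112.211.252.86/32 (H0) depth=32
  + 64.0.0.0/2 (H2) depth=2
  + 89.122.101.56/32 (H1) depth=32
  + 0.0.0.0/1 (H0) depth=1
  - 112.211.252.86/32 clear@32
  - 0.94.0.0/15 clear@15
  ? 139.99.205.8  path d0:H6→d1:-  best=H6
  ? 35.124.173.54  path d0:H6→d1:H0→d2:-  best=H0
  + 89.0.0.0/8 (H4) depth=8

== LOOKUPS ==
["H2","H5","H6","H0"]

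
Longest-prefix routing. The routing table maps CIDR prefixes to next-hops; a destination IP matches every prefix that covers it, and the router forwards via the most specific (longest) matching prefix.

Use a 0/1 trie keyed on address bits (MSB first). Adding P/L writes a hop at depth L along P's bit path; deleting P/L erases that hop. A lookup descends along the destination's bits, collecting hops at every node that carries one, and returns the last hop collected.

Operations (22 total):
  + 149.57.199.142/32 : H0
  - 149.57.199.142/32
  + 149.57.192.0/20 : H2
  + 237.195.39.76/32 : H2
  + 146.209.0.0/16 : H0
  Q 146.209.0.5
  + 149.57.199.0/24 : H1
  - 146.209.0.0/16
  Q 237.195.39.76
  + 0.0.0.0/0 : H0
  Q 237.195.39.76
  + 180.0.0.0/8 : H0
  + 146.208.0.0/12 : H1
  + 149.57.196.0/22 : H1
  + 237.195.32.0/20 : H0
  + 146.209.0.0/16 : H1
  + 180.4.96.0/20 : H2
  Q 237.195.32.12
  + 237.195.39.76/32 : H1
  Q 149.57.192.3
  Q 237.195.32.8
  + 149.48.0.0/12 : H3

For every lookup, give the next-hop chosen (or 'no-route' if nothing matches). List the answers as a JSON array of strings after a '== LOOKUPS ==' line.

Process each operation:
  add 149.57.199.142/32 -> H0 at depth 32
  - 149.57.199.142/32 clear@32
  add 149.57.192.0/20 -> H2 at depth 20
  add 237.195.39.76/32 -> H2 at depth 32
  add 146.209.0.0/16 -> H0 at depth 16
  lookup 146.209.0.5: bits 1001001011010001 walk d0:-→d1:-→d2:-→d3:-→d4:-→d5:-→d6:-→d7:-→d8:-→d9:-→d10:-→d11:-→d12:-→d13:-→d14:-→d15:-→d16:H0 -> H0
  add 149.57.199.0/24 -> H1 at depth 24
  - 146.209.0.0/16 clear@16
  lookup 237.195.39.76: bits 11101101110000110010011101001100 walk d0:-→d1:-→d2:-→d3:-→d4:-→d5:-→d6:-→d7:-→d8:-→d9:-→d10:-→d11:-→d12:-→d13:-→d14:-→d15:-→d16:-→d17:-→d18:-→d19:-→d20:-→d21:-→d22:-→d23:-→d24:-→d25:-→d26:-→d27:-→d28:-→d29:-→d30:-→d31:-→d32:H2 -> H2
  add 0.0.0.0/0 -> H0 at depth 0
  lookup 237.195.39.76: bits 11101101110000110010011101001100 walk d0:H0→d1:-→d2:-→d3:-→d4:-→d5:-→d6:-→d7:-→d8:-→d9:-→d10:-→d11:-→d12:-→d13:-→d14:-→d15:-→d16:-→d17:-→d18:-→d19:-→d20:-→d21:-→d22:-→d23:-→d24:-→d25:-→d26:-→d27:-→d28:-→d29:-→d30:-→d31:-→d32:H2 -> H2
  add 180.0.0.0/8 -> H0 at depth 8
  add 146.208.0.0/12 -> H1 at depth 12
  add 149.57.196.0/22 -> H1 at depth 22
  add 237.195.32.0/20 -> H0 at depth 20
  add 146.209.0.0/16 -> H1 at depth 16
  add 180.4.96.0/20 -> H2 at depth 20
  lookup 237.195.32.12: bits 111011011100001100100 walk d0:H0→d1:-→d2:-→d3:-→d4:-→d5:-→d6:-→d7:-→d8:-→d9:-→d10:-→d11:-→d12:-→d13:-→d14:-→d15:-→d16:-→d17:-→d18:-→d19:-→d20:H0→d21:- -> H0
  add 237.195.39.76/32 -> H1 at depth 32
  lookup 149.57.192.3: bits 100101010011100111000 walk d0:H0→d1:-→d2:-→d3:-→d4:-→d5:-→d6:-→d7:-→d8:-→d9:-→d10:-→d11:-→d12:-→d13:-→d14:-→d15:-→d16:-→d17:-→d18:-→d19:-→d20:H2→d21:- -> H2
  lookup 237.195.32.8: bits 111011011100001100100 walk d0:H0→d1:-→d2:-→d3:-→d4:-→d5:-→d6:-→d7:-→d8:-→d9:-→d10:-→d11:-→d12:-→d13:-→d14:-→d15:-→d16:-→d17:-→d18:-→d19:-→d20:H0→d21:- -> H0
  add 149.48.0.0/12 -> H3 at depth 12

== LOOKUPS ==
["H0","H2","H2","H0","H2","H0"]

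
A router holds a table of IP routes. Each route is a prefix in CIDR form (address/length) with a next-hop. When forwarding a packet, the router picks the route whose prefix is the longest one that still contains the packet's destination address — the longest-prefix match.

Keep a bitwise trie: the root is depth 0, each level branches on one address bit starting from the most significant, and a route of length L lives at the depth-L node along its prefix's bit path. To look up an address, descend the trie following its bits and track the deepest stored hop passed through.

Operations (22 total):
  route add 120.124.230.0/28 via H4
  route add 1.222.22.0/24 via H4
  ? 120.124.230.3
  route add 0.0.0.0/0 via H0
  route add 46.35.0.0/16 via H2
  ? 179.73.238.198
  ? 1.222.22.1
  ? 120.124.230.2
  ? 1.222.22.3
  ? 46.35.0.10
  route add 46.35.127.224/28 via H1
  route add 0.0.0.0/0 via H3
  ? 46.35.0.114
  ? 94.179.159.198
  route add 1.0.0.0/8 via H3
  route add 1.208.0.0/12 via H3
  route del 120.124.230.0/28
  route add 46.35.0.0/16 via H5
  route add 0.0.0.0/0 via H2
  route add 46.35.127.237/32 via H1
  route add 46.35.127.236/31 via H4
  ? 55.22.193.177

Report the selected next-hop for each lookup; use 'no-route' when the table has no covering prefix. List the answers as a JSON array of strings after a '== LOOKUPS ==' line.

Apply in order:
  + 120.124.230.0/28 (H4) depth=28
  + 1.222.22.0/24 (H4) depth=24
  lookup 120.124.230.3: bits 0111100001111100111001100000 walk d0:-→d1:-→d2:-→d3:-→d4:-→d5:-→d6:-→d7:-→d8:-→d9:-→d10:-→d11:-→d12:-→d13:-→d14:-→d15:-→d16:-→d17:-→d18:-→d19:-→d20:-→d21:-→d22:-→d23:-→d24:-→d25:-→d26:-→d27:-→d28:H4 -> H4
  + 0.0.0.0/0 (H0) depth=0
  + 46.35.0.0/16 (H2) depth=16
  lookup 179.73.238.198: bits ε walk d0:H0 -> H0
  lookup 1.222.22.1: bits 000000011101111000010110 walk d0:H0→d1:-→d2:-→d3:-→d4:-→d5:-→d6:-→d7:-→d8:-→d9:-→d10:-→d11:-→d12:-→d13:-→d14:-→d15:-→d16:-→d17:-→d18:-→d19:-→d20:-→d21:-→d22:-→d23:-→d24:H4 -> H4
  lookup 120.124.230.2: bits 0111100001111100111001100000 walk d0:H0→d1:-→d2:-→d3:-→d4:-→d5:-→d6:-→d7:-→d8:-→d9:-→d10:-→d11:-→d12:-→d13:-→d14:-→d15:-→d16:-→d17:-→d18:-→d19:-→d20:-→d21:-→d22:-→d23:-→d24:-→d25:-→d26:-→d27:-→d28:H4 -> H4
  lookup 1.222.22.3: bits 000000011101111000010110 walk d0:H0→d1:-→d2:-→d3:-→d4:-→d5:-→d6:-→d7:-→d8:-→d9:-→d10:-→d11:-→d12:-→d13:-→d14:-→d15:-→d16:-→d17:-→d18:-→d19:-→d20:-→d21:-→d22:-→d23:-→d24:H4 -> H4
  lookup 46.35.0.10: bits 0010111000100011 walk d0:H0→d1:-→d2:-→d3:-→d4:-→d5:-→d6:-→d7:-→d8:-→d9:-→d10:-→d11:-→d12:-→d13:-→d14:-→d15:-→d16:H2 -> H2
  + 46.35.127.224/28 (H1) depth=28
  + 0.0.0.0/0 (H3) depth=0
  lookup 46.35.0.114: bits 00101110001000110 walk d0:H3→d1:-→d2:-→d3:-→d4:-→d5:-→d6:-→d7:-→d8:-→d9:-→d10:-→d11:-→d12:-→d13:-→d14:-→d15:-→d16:H2→d17:- -> H2
  lookup 94.179.159.198: bits 01 walk d0:H3→d1:-→d2:- -> H3
  + 1.0.0.0/8 (H3) depth=8
  + 1.208.0.0/12 (H3) depth=12
  - 120.124.230.0/28 clear@28
  + 46.35.0.0/16 (H5) depth=16
  + 0.0.0.0/0 (H2) depth=0
  + 46.35.127.237/32 (H1) depth=32
  + 46.35.127.236/31 (H4) depth=31
  lookup 55.22.193.177: bits 001 walk d0:H2→d1:-→d2:-→d3:- -> H2

== LOOKUPS ==
["H4","H0","H4","H4","H4","H2","H2","H3","H2"]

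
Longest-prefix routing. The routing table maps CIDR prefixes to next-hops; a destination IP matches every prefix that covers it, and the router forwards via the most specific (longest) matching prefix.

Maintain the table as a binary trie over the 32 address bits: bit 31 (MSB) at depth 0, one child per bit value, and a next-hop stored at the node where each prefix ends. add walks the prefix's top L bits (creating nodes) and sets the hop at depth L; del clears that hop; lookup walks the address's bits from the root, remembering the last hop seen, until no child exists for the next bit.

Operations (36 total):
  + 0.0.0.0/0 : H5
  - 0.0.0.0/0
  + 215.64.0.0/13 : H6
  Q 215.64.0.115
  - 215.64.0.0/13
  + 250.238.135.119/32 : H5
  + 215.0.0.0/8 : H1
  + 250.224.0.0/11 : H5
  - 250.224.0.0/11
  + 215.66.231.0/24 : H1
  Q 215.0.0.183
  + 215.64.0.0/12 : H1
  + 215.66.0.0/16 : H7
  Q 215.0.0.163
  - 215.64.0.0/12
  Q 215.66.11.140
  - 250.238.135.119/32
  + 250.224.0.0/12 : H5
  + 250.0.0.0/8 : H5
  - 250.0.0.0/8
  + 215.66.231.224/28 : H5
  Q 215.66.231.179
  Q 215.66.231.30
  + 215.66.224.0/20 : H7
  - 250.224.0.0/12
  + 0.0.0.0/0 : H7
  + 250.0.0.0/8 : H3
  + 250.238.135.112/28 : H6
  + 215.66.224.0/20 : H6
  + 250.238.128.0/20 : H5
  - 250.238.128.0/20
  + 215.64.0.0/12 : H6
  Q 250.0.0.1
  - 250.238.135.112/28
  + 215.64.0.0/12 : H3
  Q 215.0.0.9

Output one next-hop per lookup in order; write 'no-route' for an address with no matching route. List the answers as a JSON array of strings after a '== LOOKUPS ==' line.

Process each operation:
  add 0.0.0.0/0 -> H5 at depth 0
  - 0.0.0.0/0 clear@0
  add 215.64.0.0/13 -> H6 at depth 13
  lookup 215.64.0.115: bits 1101011101000 walk d0:-→d1:-→d2:-→d3:-→d4:-→d5:-→d6:-→d7:-→d8:-→d9:-→d10:-→d11:-→d12:-→d13:H6 -> H6
  - 215.64.0.0/13 clear@13
  add 250.238.135.119/32 -> H5 at depth 32
  add 215.0.0.0/8 -> H1 at depth 8
  add 250.224.0.0/11 -> H5 at depth 11
  - 250.224.0.0/11 clear@11
  add 215.66.231.0/24 -> H1 at depth 24
  lookup 215.0.0.183: bits 110101110 walk d0:-→d1:-→d2:-→d3:-→d4:-→d5:-→d6:-→d7:-→d8:H1→d9:- -> H1
  add 215.64.0.0/12 -> H1 at depth 12
  add 215.66.0.0/16 -> H7 at depth 16
  lookup 215.0.0.163: bits 110101110 walk d0:-→d1:-→d2:-→d3:-→d4:-→d5:-→d6:-→d7:-→d8:H1→d9:- -> H1
  - 215.64.0.0/12 clear@12
  lookup 215.66.11.140: bits 1101011101000010 walk d0:-→d1:-→d2:-→d3:-→d4:-→d5:-→d6:-→d7:-→d8:H1→d9:-→d10:-→d11:-→d12:-→d13:-→d14:-→d15:-→d16:H7 -> H7
  - 250.238.135.119/32 clear@32
  add 250.224.0.0/12 -> H5 at depth 12
  add 250.0.0.0/8 -> H5 at depth 8
  - 250.0.0.0/8 clear@8
  add 215.66.231.224/28 -> H5 at depth 28
  lookup 215.66.231.179: bits 1101011101000010111001111 walk d0:-→d1:-→d2:-→d3:-→d4:-→d5:-→d6:-→d7:-→d8:H1→d9:-→d10:-→d11:-→d12:-→d13:-→d14:-→d15:-→d16:H7→d17:-→d18:-→d19:-→d20:-→d21:-→d22:-→d23:-→d24:H1→d25:- -> H1
  lookup 215.66.231.30: bits 110101110100001011100111 walk d0:-→d1:-→d2:-→d3:-→d4:-→d5:-→d6:-→d7:-→d8:H1→d9:-→d10:-→d11:-→d12:-→d13:-→d14:-→d15:-→d16:H7→d17:-→d18:-→d19:-→d20:-→d21:-→d22:-→d23:-→d24:H1 -> H1
  add 215.66.224.0/20 -> H7 at depth 20
  - 250.224.0.0/12 clear@12
  add 0.0.0.0/0 -> H7 at depth 0
  add 250.0.0.0/8 -> H3 at depth 8
  add 250.238.135.112/28 -> H6 at depth 28
  add 215.66.224.0/20 -> H6 at depth 20
  add 250.238.128.0/20 -> H5 at depth 20
  - 250.238.128.0/20 clear@20
  add 215.64.0.0/12 -> H6 at depth 12
  lookup 250.0.0.1: bits 11111010 walk d0:H7→d1:-→d2:-→d3:-→d4:-→d5:-→d6:-→d7:-→d8:H3 -> H3
  - 250.238.135.112/28 clear@28
  add 215.64.0.0/12 -> H3 at depth 12
  lookup 215.0.0.9: bits 110101110 walk d0:H7→d1:-→d2:-→d3:-→d4:-→d5:-→d6:-→d7:-→d8:H1→d9:- -> H1

== LOOKUPS ==
["H6","H1","H1","H7","H1","H1","H3","H1"]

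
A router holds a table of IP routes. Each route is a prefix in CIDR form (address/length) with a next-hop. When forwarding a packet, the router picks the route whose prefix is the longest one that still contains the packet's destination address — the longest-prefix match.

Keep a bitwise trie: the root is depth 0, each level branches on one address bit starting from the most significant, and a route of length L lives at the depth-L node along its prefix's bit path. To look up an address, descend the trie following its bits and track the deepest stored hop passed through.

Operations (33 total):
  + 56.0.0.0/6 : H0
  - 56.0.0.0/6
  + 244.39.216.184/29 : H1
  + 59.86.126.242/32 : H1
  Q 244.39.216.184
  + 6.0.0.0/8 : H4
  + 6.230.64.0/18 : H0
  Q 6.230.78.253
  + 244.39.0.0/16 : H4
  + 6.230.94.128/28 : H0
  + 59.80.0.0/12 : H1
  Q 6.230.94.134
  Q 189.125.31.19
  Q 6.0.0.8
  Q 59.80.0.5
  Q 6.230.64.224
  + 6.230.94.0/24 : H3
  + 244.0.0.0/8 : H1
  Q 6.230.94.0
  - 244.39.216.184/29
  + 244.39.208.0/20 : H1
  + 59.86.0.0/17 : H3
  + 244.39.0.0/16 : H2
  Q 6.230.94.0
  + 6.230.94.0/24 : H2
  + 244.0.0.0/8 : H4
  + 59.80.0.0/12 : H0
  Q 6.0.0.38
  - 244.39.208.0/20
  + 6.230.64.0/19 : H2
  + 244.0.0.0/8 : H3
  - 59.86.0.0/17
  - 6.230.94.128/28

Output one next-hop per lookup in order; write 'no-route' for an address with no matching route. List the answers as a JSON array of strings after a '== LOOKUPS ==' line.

Apply in order:
  + 56.0.0.0/6 (H0) depth=6
  - 56.0.0.0/6 clear@6
  + 244.39.216.184/29 (H1) depth=29
  + 59.86.126.242/32 (H1) depth=32
  Q 244.39.216.184: descend 11110100001001111101100010111 ; hops seen [H1] ; pick H1
  + 6.0.0.0/8 (H4) depth=8
  + 6.230.64.0/18 (H0) depth=18
  Q 6.230.78.253: descend 000001101110011001 ; hops seen [H4,H0] ; pick H0
  + 244.39.0.0/16 (H4) depth=16
  + 6.230.94.128/28 (H0) depth=28
  + 59.80.0.0/12 (H1) depth=12
  Q 6.230.94.134: descend 0000011011100110010111101000 ; hops seen [H4,H0,H0] ; pick H0
  Q 189.125.31.19: descend 1 ; hops seen [∅] ; pick no-route
  Q 6.0.0.8: descend 00000110 ; hops seen [H4] ; pick H4
  Q 59.80.0.5: descend 0011101101010 ; hops seen [H1] ; pick H1
  Q 6.230.64.224: descend 0000011011100110010 ; hops seen [H4,H0] ; pick H0
  + 6.230.94.0/24 (H3) depth=24
  + 244.0.0.0/8 (H1) depth=8
  Q 6.230.94.0: descend 000001101110011001011110 ; hops seen [H4,H0,H3] ; pick H3
  - 244.39.216.184/29 clear@29
  + 244.39.208.0/20 (H1) depth=20
  + 59.86.0.0/17 (H3) depth=17
  + 244.39.0.0/16 (H2) depth=16
  Q 6.230.94.0: descend 000001101110011001011110 ; hops seen [H4,H0,H3] ; pick H3
  + 6.230.94.0/24 (H2) depth=24
  + 244.0.0.0/8 (H4) depth=8
  + 59.80.0.0/12 (H0) depth=12
  Q 6.0.0.38: descend 00000110 ; hops seen [H4] ; pick H4
  - 244.39.208.0/20 clear@20
  + 6.230.64.0/19 (H2) depth=19
  + 244.0.0.0/8 (H3) depth=8
  - 59.86.0.0/17 clear@17
  - 6.230.94.128/28 clear@28

== LOOKUPS ==
["H1","H0","H0","no-route","H4","H1","H0","H3","H3","H4"]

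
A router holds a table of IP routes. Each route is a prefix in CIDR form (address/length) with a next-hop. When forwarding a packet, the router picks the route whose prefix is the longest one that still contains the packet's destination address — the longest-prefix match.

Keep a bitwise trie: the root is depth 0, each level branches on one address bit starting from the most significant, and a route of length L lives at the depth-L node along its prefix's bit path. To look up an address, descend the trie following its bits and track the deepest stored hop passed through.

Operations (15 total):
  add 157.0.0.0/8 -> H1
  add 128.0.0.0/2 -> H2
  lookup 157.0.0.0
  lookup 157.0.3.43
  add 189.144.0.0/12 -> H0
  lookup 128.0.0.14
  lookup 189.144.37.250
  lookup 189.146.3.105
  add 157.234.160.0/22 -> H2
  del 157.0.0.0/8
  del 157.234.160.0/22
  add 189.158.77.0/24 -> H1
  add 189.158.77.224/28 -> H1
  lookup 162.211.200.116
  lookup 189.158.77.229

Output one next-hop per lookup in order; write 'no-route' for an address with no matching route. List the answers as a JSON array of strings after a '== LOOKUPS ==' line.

Process each operation:
  add 157.0.0.0/8 -> H1 at depth 8
  add 128.0.0.0/2 -> H2 at depth 2
  ? 157.0.0.0  path d0:-→d1:-→d2:H2→d3:-→d4:-→d5:-→d6:-→d7:-→d8:H1  best=H1
  ? 157.0.3.43  path d0:-→d1:-→d2:H2→d3:-→d4:-→d5:-→d6:-→d7:-→d8:H1  best=H1
  add 189.144.0.0/12 -> H0 at depth 12
  ? 128.0.0.14  path d0:-→d1:-→d2:H2→d3:-  best=H2
  ? 189.144.37.250  path d0:-→d1:-→d2:H2→d3:-→d4:-→d5:-→d6:-→d7:-→d8:-→d9:-→d10:-→d11:-→d12:H0  best=H0
  ? 189.146.3.105  path d0:-→d1:-→d2:H2→d3:-→d4:-→d5:-→d6:-→d7:-→d8:-→d9:-→d10:-→d11:-→d12:H0  best=H0
  add 157.234.160.0/22 -> H2 at depth 22
  del 157.0.0.0/8 (clear depth 8)
  del 157.234.160.0/22 (clear depth 22)
  add 189.158.77.0/24 -> H1 at depth 24
  add 189.158.77.224/28 -> H1 at depth 28
  ? 162.211.200.116  path d0:-→d1:-→d2:H2→d3:-  best=H2
  ? 189.158.77.229  path d0:-→d1:-→d2:H2→d3:-→d4:-→d5:-→d6:-→d7:-→d8:-→d9:-→d10:-→d11:-→d12:H0→d13:-→d14:-→d15:-→d16:-→d17:-→d18:-→d19:-→d20:-→d21:-→d22:-→d23:-→d24:H1→d25:-→d26:-→d27:-→d28:H1  best=H1

== LOOKUPS ==
["H1","H1","H2","H0","H0","H2","H1"]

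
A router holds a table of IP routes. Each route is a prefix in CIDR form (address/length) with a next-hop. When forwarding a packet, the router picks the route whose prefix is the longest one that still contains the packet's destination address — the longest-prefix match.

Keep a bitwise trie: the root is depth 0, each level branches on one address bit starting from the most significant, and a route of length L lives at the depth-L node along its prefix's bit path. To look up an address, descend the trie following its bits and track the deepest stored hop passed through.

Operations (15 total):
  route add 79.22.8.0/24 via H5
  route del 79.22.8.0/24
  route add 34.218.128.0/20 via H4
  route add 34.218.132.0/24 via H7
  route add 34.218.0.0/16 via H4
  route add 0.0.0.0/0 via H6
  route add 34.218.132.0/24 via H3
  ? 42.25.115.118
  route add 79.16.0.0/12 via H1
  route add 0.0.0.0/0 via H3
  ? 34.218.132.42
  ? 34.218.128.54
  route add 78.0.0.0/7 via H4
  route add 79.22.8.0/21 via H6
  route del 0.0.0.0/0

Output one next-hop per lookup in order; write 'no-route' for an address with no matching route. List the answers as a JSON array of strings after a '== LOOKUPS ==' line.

Apply in order:
  + 79.22.8.0/24 (H5) depth=24
  del 79.22.8.0/24 (clear depth 24)
  + 34.218.128.0/20 (H4) depth=20
  + 34.218.132.0/24 (H7) depth=24
  + 34.218.0.0/16 (H4) depth=16
  + 0.0.0.0/0 (H6) depth=0
  + 34.218.132.0/24 (H3) depth=24
  ? 42.25.115.118  path d0:H6→d1:-→d2:-→d3:-→d4:-  best=H6
  + 79.16.0.0/12 (H1) depth=12
  + 0.0.0.0/0 (H3) depth=0
  ? 34.218.132.42  path d0:H3→d1:-→d2:-→d3:-→d4:-→d5:-→d6:-→d7:-→d8:-→d9:-→d10:-→d11:-→d12:-→d13:-→d14:-→d15:-→d16:H4→d17:-→d18:-→d19:-→d20:H4→d21:-→d22:-→d23:-→d24:H3  best=H3
  ? 34.218.128.54  path d0:H3→d1:-→d2:-→d3:-→d4:-→d5:-→d6:-→d7:-→d8:-→d9:-→d10:-→d11:-→d12:-→d13:-→d14:-→d15:-→d16:H4→d17:-→d18:-→d19:-→d20:H4→d21:-  best=H4
  + 78.0.0.0/7 (H4) depth=7
  + 79.22.8.0/21 (H6) depth=21
  del 0.0.0.0/0 (clear depth 0)

== LOOKUPS ==
["H6","H3","H4"]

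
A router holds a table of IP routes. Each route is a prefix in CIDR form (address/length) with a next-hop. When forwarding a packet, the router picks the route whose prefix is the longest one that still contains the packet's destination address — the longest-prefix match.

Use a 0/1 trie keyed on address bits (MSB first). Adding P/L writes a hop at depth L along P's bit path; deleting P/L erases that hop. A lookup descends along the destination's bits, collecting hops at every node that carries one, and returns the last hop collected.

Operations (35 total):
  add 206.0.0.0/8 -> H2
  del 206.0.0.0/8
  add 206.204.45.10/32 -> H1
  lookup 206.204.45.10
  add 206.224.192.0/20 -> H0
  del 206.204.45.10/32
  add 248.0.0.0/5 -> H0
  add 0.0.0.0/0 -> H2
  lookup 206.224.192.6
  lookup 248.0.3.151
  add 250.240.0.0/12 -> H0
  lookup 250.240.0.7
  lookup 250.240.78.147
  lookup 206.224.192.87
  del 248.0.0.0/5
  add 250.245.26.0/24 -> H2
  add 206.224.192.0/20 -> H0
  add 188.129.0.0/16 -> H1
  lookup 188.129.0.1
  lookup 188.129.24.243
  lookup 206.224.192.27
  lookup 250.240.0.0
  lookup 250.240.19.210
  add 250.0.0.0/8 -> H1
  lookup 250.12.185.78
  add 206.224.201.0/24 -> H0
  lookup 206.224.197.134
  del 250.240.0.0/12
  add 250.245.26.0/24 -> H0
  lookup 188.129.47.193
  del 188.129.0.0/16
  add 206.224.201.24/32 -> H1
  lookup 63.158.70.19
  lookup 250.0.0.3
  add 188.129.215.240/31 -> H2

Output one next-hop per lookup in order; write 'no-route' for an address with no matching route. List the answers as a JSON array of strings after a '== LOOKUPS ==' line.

Trace:
  + 206.0.0.0/8 (H2) depth=8
  - 206.0.0.0/8 clear@8
  + 206.204.45.10/32 (H1) depth=32
  lookup 206.204.45.10: bits 11001110110011000010110100001010 walk d0:-→d1:-→d2:-→d3:-→d4:-→d5:-→d6:-→d7:-→d8:-→d9:-→d10:-→d11:-→d12:-→d13:-→d14:-→d15:-→d16:-→d17:-→d18:-→d19:-→d20:-→d21:-→d22:-→d23:-→d24:-→d25:-→d26:-→d27:-→d28:-→d29:-→d30:-→d31:-→d32:H1 -> H1
  + 206.224.192.0/20 (H0) depth=20
  - 206.204.45.10/32 clear@32
  + 248.0.0.0/5 (H0) depth=5
  + 0.0.0.0/0 (H2) depth=0
  lookup 206.224.192.6: bits 11001110111000001100 walk d0:H2→d1:-→d2:-→d3:-→d4:-→d5:-→d6:-→d7:-→d8:-→d9:-→d10:-→d11:-→d12:-→d13:-→d14:-→d15:-→d16:-→d17:-→d18:-→d19:-→d20:H0 -> H0
  lookup 248.0.3.151: bits 11111 walk d0:H2→d1:-→d2:-→d3:-→d4:-→d5:H0 -> H0
  + 250.240.0.0/12 (H0) depth=12
  lookup 250.240.0.7: bits 111110101111 walk d0:H2→d1:-→d2:-→d3:-→d4:-→d5:H0→d6:-→d7:-→d8:-→d9:-→d10:-→d11:-→d12:H0 -> H0
  lookup 250.240.78.147: bits 111110101111 walk d0:H2→d1:-→d2:-→d3:-→d4:-→d5:H0→d6:-→d7:-→d8:-→d9:-→d10:-→d11:-→d12:H0 -> H0
  lookup 206.224.192.87: bits 11001110111000001100 walk d0:H2→d1:-→d2:-→d3:-→d4:-→d5:-→d6:-→d7:-→d8:-→d9:-→d10:-→d11:-→d12:-→d13:-→d14:-→d15:-→d16:-→d17:-→d18:-→d19:-→d20:H0 -> H0
  - 248.0.0.0/5 clear@5
  + 250.245.26.0/24 (H2) depth=24
  + 206.224.192.0/20 (H0) depth=20
  + 188.129.0.0/16 (H1) depth=16
  lookup 188.129.0.1: bits 1011110010000001 walk d0:H2→d1:-→d2:-→d3:-→d4:-→d5:-→d6:-→d7:-→d8:-→d9:-→d10:-→d11:-→d12:-→d13:-→d14:-→d15:-→d16:H1 -> H1
  lookup 188.129.24.243: bits 1011110010000001 walk d0:H2→d1:-→d2:-→d3:-→d4:-→d5:-→d6:-→d7:-→d8:-→d9:-→d10:-→d11:-→d12:-→d13:-→d14:-→d15:-→d16:H1 -> H1
  lookup 206.224.192.27: bits 11001110111000001100 walk d0:H2→d1:-→d2:-→d3:-→d4:-→d5:-→d6:-→d7:-→d8:-→d9:-→d10:-→d11:-→d12:-→d13:-→d14:-→d15:-→d16:-→d17:-→d18:-→d19:-→d20:H0 -> H0
  lookup 250.240.0.0: bits 1111101011110 walk d0:H2→d1:-→d2:-→d3:-→d4:-→d5:-→d6:-→d7:-→d8:-→d9:-→d10:-→d11:-→d12:H0→d13:- -> H0
  lookup 250.240.19.210: bits 1111101011110 walk d0:H2→d1:-→d2:-→d3:-→d4:-→d5:-→d6:-→d7:-→d8:-→d9:-→d10:-→d11:-→d12:H0→d13:- -> H0
  + 250.0.0.0/8 (H1) depth=8
  lookup 250.12.185.78: bits 11111010 walk d0:H2→d1:-→d2:-→d3:-→d4:-→d5:-→d6:-→d7:-→d8:H1 -> H1
  + 206.224.201.0/24 (H0) depth=24
  lookup 206.224.197.134: bits 11001110111000001100 walk d0:H2→d1:-→d2:-→d3:-→d4:-→d5:-→d6:-→d7:-→d8:-→d9:-→d10:-→d11:-→d12:-→d13:-→d14:-→d15:-→d16:-→d17:-→d18:-→d19:-→d20:H0 -> H0
  - 250.240.0.0/12 clear@12
  + 250.245.26.0/24 (H0) depth=24
  lookup 188.129.47.193: bits 1011110010000001 walk d0:H2→d1:-→d2:-→d3:-→d4:-→d5:-→d6:-→d7:-→d8:-→d9:-→d10:-→d11:-→d12:-→d13:-→d14:-→d15:-→d16:H1 -> H1
  - 188.129.0.0/16 clear@16
  + 206.224.201.24/32 (H1) depth=32
  lookup 63.158.70.19: bits ε walk d0:H2 -> H2
  lookup 250.0.0.3: bits 11111010 walk d0:H2→d1:-→d2:-→d3:-→d4:-→d5:-→d6:-→d7:-→d8:H1 -> H1
  + 188.129.215.240/31 (H2) depth=31

== LOOKUPS ==
["H1","H0","H0","H0","H0","H0","H1","H1","H0","H0","H0","H1","H0","H1","H2","H1"]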